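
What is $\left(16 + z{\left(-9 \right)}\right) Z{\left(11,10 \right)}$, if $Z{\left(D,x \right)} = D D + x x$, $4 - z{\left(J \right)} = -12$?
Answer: $7072$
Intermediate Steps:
$z{\left(J \right)} = 16$ ($z{\left(J \right)} = 4 - -12 = 4 + 12 = 16$)
$Z{\left(D,x \right)} = D^{2} + x^{2}$
$\left(16 + z{\left(-9 \right)}\right) Z{\left(11,10 \right)} = \left(16 + 16\right) \left(11^{2} + 10^{2}\right) = 32 \left(121 + 100\right) = 32 \cdot 221 = 7072$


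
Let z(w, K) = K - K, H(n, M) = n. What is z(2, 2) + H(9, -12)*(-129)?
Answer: -1161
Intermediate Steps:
z(w, K) = 0
z(2, 2) + H(9, -12)*(-129) = 0 + 9*(-129) = 0 - 1161 = -1161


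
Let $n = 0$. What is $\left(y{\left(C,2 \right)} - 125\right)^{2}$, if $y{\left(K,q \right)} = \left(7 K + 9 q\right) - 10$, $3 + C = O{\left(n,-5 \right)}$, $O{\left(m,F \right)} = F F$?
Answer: $1369$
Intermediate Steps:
$O{\left(m,F \right)} = F^{2}$
$C = 22$ ($C = -3 + \left(-5\right)^{2} = -3 + 25 = 22$)
$y{\left(K,q \right)} = -10 + 7 K + 9 q$
$\left(y{\left(C,2 \right)} - 125\right)^{2} = \left(\left(-10 + 7 \cdot 22 + 9 \cdot 2\right) - 125\right)^{2} = \left(\left(-10 + 154 + 18\right) - 125\right)^{2} = \left(162 - 125\right)^{2} = 37^{2} = 1369$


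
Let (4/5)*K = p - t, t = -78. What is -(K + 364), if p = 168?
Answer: -1343/2 ≈ -671.50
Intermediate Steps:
K = 615/2 (K = 5*(168 - 1*(-78))/4 = 5*(168 + 78)/4 = (5/4)*246 = 615/2 ≈ 307.50)
-(K + 364) = -(615/2 + 364) = -1*1343/2 = -1343/2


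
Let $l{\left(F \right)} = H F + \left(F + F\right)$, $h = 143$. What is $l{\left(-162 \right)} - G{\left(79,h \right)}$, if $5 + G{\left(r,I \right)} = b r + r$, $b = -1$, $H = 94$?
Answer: $-15547$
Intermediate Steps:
$G{\left(r,I \right)} = -5$ ($G{\left(r,I \right)} = -5 + \left(- r + r\right) = -5 + 0 = -5$)
$l{\left(F \right)} = 96 F$ ($l{\left(F \right)} = 94 F + \left(F + F\right) = 94 F + 2 F = 96 F$)
$l{\left(-162 \right)} - G{\left(79,h \right)} = 96 \left(-162\right) - -5 = -15552 + 5 = -15547$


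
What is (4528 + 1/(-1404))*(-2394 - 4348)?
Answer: -21430495381/702 ≈ -3.0528e+7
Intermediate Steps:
(4528 + 1/(-1404))*(-2394 - 4348) = (4528 - 1/1404)*(-6742) = (6357311/1404)*(-6742) = -21430495381/702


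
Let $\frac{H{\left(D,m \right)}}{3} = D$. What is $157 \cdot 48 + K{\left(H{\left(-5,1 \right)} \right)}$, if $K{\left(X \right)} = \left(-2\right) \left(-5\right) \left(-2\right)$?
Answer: $7516$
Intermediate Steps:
$H{\left(D,m \right)} = 3 D$
$K{\left(X \right)} = -20$ ($K{\left(X \right)} = 10 \left(-2\right) = -20$)
$157 \cdot 48 + K{\left(H{\left(-5,1 \right)} \right)} = 157 \cdot 48 - 20 = 7536 - 20 = 7516$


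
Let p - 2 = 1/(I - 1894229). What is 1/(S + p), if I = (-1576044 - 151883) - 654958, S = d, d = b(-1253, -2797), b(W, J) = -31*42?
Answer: -4277114/5560248201 ≈ -0.00076923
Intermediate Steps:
b(W, J) = -1302
d = -1302
S = -1302
I = -2382885 (I = -1727927 - 654958 = -2382885)
p = 8554227/4277114 (p = 2 + 1/(-2382885 - 1894229) = 2 + 1/(-4277114) = 2 - 1/4277114 = 8554227/4277114 ≈ 2.0000)
1/(S + p) = 1/(-1302 + 8554227/4277114) = 1/(-5560248201/4277114) = -4277114/5560248201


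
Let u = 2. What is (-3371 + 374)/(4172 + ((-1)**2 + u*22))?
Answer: -2997/4217 ≈ -0.71070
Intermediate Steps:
(-3371 + 374)/(4172 + ((-1)**2 + u*22)) = (-3371 + 374)/(4172 + ((-1)**2 + 2*22)) = -2997/(4172 + (1 + 44)) = -2997/(4172 + 45) = -2997/4217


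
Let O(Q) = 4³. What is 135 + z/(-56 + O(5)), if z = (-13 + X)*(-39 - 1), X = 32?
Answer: 40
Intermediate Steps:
O(Q) = 64
z = -760 (z = (-13 + 32)*(-39 - 1) = 19*(-40) = -760)
135 + z/(-56 + O(5)) = 135 - 760/(-56 + 64) = 135 - 760/8 = 135 + (⅛)*(-760) = 135 - 95 = 40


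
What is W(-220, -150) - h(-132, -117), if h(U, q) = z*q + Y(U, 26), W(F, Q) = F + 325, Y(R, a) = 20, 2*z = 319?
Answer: 37493/2 ≈ 18747.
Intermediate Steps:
z = 319/2 (z = (1/2)*319 = 319/2 ≈ 159.50)
W(F, Q) = 325 + F
h(U, q) = 20 + 319*q/2 (h(U, q) = 319*q/2 + 20 = 20 + 319*q/2)
W(-220, -150) - h(-132, -117) = (325 - 220) - (20 + (319/2)*(-117)) = 105 - (20 - 37323/2) = 105 - 1*(-37283/2) = 105 + 37283/2 = 37493/2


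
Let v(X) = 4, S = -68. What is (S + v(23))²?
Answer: 4096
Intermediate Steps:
(S + v(23))² = (-68 + 4)² = (-64)² = 4096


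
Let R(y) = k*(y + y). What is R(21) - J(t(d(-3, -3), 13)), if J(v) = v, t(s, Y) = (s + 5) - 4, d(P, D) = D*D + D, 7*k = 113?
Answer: 671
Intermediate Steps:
k = 113/7 (k = (⅐)*113 = 113/7 ≈ 16.143)
d(P, D) = D + D² (d(P, D) = D² + D = D + D²)
R(y) = 226*y/7 (R(y) = 113*(y + y)/7 = 113*(2*y)/7 = 226*y/7)
t(s, Y) = 1 + s (t(s, Y) = (5 + s) - 4 = 1 + s)
R(21) - J(t(d(-3, -3), 13)) = (226/7)*21 - (1 - 3*(1 - 3)) = 678 - (1 - 3*(-2)) = 678 - (1 + 6) = 678 - 1*7 = 678 - 7 = 671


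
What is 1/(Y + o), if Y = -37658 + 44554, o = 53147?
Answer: 1/60043 ≈ 1.6655e-5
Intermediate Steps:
Y = 6896
1/(Y + o) = 1/(6896 + 53147) = 1/60043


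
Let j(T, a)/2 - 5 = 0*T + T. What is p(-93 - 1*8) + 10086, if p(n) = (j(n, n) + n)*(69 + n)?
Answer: 19462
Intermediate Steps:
j(T, a) = 10 + 2*T (j(T, a) = 10 + 2*(0*T + T) = 10 + 2*(0 + T) = 10 + 2*T)
p(n) = (10 + 3*n)*(69 + n) (p(n) = ((10 + 2*n) + n)*(69 + n) = (10 + 3*n)*(69 + n))
p(-93 - 1*8) + 10086 = (690 + 3*(-93 - 1*8)**2 + 217*(-93 - 1*8)) + 10086 = (690 + 3*(-93 - 8)**2 + 217*(-93 - 8)) + 10086 = (690 + 3*(-101)**2 + 217*(-101)) + 10086 = (690 + 3*10201 - 21917) + 10086 = (690 + 30603 - 21917) + 10086 = 9376 + 10086 = 19462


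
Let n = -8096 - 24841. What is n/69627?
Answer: -10979/23209 ≈ -0.47305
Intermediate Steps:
n = -32937
n/69627 = -32937/69627 = -32937*1/69627 = -10979/23209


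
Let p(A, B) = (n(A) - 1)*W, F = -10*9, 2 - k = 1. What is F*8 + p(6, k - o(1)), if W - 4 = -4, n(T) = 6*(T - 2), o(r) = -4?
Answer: -720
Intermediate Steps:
n(T) = -12 + 6*T (n(T) = 6*(-2 + T) = -12 + 6*T)
W = 0 (W = 4 - 4 = 0)
k = 1 (k = 2 - 1*1 = 2 - 1 = 1)
F = -90
p(A, B) = 0 (p(A, B) = ((-12 + 6*A) - 1)*0 = (-13 + 6*A)*0 = 0)
F*8 + p(6, k - o(1)) = -90*8 + 0 = -720 + 0 = -720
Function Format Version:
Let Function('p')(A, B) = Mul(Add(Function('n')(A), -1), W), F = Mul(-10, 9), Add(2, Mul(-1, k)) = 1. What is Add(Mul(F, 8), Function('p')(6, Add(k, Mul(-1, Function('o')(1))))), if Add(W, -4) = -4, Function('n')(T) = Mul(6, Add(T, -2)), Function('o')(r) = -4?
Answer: -720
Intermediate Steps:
Function('n')(T) = Add(-12, Mul(6, T)) (Function('n')(T) = Mul(6, Add(-2, T)) = Add(-12, Mul(6, T)))
W = 0 (W = Add(4, -4) = 0)
k = 1 (k = Add(2, Mul(-1, 1)) = Add(2, -1) = 1)
F = -90
Function('p')(A, B) = 0 (Function('p')(A, B) = Mul(Add(Add(-12, Mul(6, A)), -1), 0) = Mul(Add(-13, Mul(6, A)), 0) = 0)
Add(Mul(F, 8), Function('p')(6, Add(k, Mul(-1, Function('o')(1))))) = Add(Mul(-90, 8), 0) = Add(-720, 0) = -720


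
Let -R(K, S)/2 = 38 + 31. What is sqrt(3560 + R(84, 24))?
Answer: sqrt(3422) ≈ 58.498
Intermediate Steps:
R(K, S) = -138 (R(K, S) = -2*(38 + 31) = -2*69 = -138)
sqrt(3560 + R(84, 24)) = sqrt(3560 - 138) = sqrt(3422)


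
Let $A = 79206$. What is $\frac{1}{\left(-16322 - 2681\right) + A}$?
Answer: $\frac{1}{60203} \approx 1.661 \cdot 10^{-5}$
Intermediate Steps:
$\frac{1}{\left(-16322 - 2681\right) + A} = \frac{1}{\left(-16322 - 2681\right) + 79206} = \frac{1}{-19003 + 79206} = \frac{1}{60203}$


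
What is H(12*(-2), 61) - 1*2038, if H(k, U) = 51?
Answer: -1987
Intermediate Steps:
H(12*(-2), 61) - 1*2038 = 51 - 1*2038 = 51 - 2038 = -1987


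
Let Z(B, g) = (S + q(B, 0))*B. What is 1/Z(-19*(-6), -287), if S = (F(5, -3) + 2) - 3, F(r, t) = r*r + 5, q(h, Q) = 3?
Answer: 1/3648 ≈ 0.00027412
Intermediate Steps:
F(r, t) = 5 + r² (F(r, t) = r² + 5 = 5 + r²)
S = 29 (S = ((5 + 5²) + 2) - 3 = ((5 + 25) + 2) - 3 = (30 + 2) - 3 = 32 - 3 = 29)
Z(B, g) = 32*B (Z(B, g) = (29 + 3)*B = 32*B)
1/Z(-19*(-6), -287) = 1/(32*(-19*(-6))) = 1/(32*114) = 1/3648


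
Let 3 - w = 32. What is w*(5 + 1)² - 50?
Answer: -1094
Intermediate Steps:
w = -29 (w = 3 - 1*32 = 3 - 32 = -29)
w*(5 + 1)² - 50 = -29*(5 + 1)² - 50 = -29*6² - 50 = -29*36 - 50 = -1044 - 50 = -1094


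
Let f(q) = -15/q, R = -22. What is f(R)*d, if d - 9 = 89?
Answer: 735/11 ≈ 66.818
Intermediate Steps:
d = 98 (d = 9 + 89 = 98)
f(R)*d = -15/(-22)*98 = -15*(-1/22)*98 = (15/22)*98 = 735/11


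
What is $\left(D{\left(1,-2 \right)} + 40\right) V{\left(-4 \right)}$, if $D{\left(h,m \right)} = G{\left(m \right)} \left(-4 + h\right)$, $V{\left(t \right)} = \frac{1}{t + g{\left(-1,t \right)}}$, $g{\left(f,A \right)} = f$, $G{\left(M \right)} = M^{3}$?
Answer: $- \frac{64}{5} \approx -12.8$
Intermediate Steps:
$V{\left(t \right)} = \frac{1}{-1 + t}$ ($V{\left(t \right)} = \frac{1}{t - 1} = \frac{1}{-1 + t}$)
$D{\left(h,m \right)} = m^{3} \left(-4 + h\right)$
$\left(D{\left(1,-2 \right)} + 40\right) V{\left(-4 \right)} = \frac{\left(-2\right)^{3} \left(-4 + 1\right) + 40}{-1 - 4} = \frac{\left(-8\right) \left(-3\right) + 40}{-5} = \left(24 + 40\right) \left(- \frac{1}{5}\right) = 64 \left(- \frac{1}{5}\right) = - \frac{64}{5}$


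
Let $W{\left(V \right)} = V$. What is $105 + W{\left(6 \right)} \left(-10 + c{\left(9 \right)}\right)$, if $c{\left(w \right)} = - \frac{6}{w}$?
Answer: $41$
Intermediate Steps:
$105 + W{\left(6 \right)} \left(-10 + c{\left(9 \right)}\right) = 105 + 6 \left(-10 - \frac{6}{9}\right) = 105 + 6 \left(-10 - \frac{2}{3}\right) = 105 + 6 \left(- \frac{32}{3}\right) = 105 - 64 = 41$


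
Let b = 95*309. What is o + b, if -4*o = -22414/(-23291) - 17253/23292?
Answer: 7077724662775/241108432 ≈ 29355.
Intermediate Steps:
b = 29355
o = -13358585/241108432 (o = -(-22414/(-23291) - 17253/23292)/4 = -(-22414*(-1/23291) - 17253*1/23292)/4 = -(22414/23291 - 1917/2588)/4 = -¼*13358585/60277108 = -13358585/241108432 ≈ -0.055405)
o + b = -13358585/241108432 + 29355 = 7077724662775/241108432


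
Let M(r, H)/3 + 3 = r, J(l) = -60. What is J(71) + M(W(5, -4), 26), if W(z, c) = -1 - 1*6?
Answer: -90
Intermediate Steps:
W(z, c) = -7 (W(z, c) = -1 - 6 = -7)
M(r, H) = -9 + 3*r
J(71) + M(W(5, -4), 26) = -60 + (-9 + 3*(-7)) = -60 + (-9 - 21) = -60 - 30 = -90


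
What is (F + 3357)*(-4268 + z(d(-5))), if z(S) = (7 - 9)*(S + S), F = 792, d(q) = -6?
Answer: -17608356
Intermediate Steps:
z(S) = -4*S
(F + 3357)*(-4268 + z(d(-5))) = (792 + 3357)*(-4268 - 4*(-6)) = 4149*(-4268 + 24) = 4149*(-4244) = -17608356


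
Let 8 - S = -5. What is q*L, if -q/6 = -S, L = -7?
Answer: -546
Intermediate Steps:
S = 13 (S = 8 - 1*(-5) = 8 + 5 = 13)
q = 78 (q = -(-6)*13 = -6*(-13) = 78)
q*L = 78*(-7) = -546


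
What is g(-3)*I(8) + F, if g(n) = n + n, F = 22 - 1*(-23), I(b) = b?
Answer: -3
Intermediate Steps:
F = 45 (F = 22 + 23 = 45)
g(n) = 2*n
g(-3)*I(8) + F = (2*(-3))*8 + 45 = -6*8 + 45 = -48 + 45 = -3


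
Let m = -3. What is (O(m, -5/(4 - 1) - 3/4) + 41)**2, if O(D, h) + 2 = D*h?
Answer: 34225/16 ≈ 2139.1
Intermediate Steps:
O(D, h) = -2 + D*h
(O(m, -5/(4 - 1) - 3/4) + 41)**2 = ((-2 - 3*(-5/(4 - 1) - 3/4)) + 41)**2 = ((-2 - 3*(-5/3 - 3*1/4)) + 41)**2 = ((-2 - 3*(-5*1/3 - 3/4)) + 41)**2 = ((-2 - 3*(-5/3 - 3/4)) + 41)**2 = ((-2 - 3*(-29/12)) + 41)**2 = ((-2 + 29/4) + 41)**2 = (21/4 + 41)**2 = (185/4)**2 = 34225/16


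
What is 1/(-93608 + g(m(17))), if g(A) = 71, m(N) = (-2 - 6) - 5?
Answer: -1/93537 ≈ -1.0691e-5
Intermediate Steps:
m(N) = -13 (m(N) = -8 - 5 = -13)
1/(-93608 + g(m(17))) = 1/(-93608 + 71) = 1/(-93537) = -1/93537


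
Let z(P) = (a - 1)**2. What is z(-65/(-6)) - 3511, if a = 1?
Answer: -3511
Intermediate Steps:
z(P) = 0 (z(P) = (1 - 1)**2 = 0**2 = 0)
z(-65/(-6)) - 3511 = 0 - 3511 = -3511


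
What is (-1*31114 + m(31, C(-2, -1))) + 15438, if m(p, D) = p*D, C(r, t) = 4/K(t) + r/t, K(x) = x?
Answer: -15738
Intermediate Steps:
C(r, t) = 4/t + r/t
m(p, D) = D*p
(-1*31114 + m(31, C(-2, -1))) + 15438 = (-1*31114 + ((4 - 2)/(-1))*31) + 15438 = (-31114 - 1*2*31) + 15438 = (-31114 - 2*31) + 15438 = (-31114 - 62) + 15438 = -31176 + 15438 = -15738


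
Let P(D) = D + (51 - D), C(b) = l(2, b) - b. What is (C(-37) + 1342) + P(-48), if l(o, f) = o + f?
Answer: 1395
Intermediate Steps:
l(o, f) = f + o
C(b) = 2 (C(b) = (b + 2) - b = (2 + b) - b = 2)
P(D) = 51
(C(-37) + 1342) + P(-48) = (2 + 1342) + 51 = 1344 + 51 = 1395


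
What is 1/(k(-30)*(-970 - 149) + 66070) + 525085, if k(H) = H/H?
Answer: 34104795836/64951 ≈ 5.2509e+5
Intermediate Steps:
k(H) = 1
1/(k(-30)*(-970 - 149) + 66070) + 525085 = 1/(1*(-970 - 149) + 66070) + 525085 = 1/(1*(-1119) + 66070) + 525085 = 1/(-1119 + 66070) + 525085 = 1/64951 + 525085 = 34104795836/64951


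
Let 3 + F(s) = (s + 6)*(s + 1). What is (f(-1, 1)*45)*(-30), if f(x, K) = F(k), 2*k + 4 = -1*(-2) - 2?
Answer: 9450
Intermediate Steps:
k = -2 (k = -2 + (-1*(-2) - 2)/2 = -2 + (2 - 2)/2 = -2 + (½)*0 = -2 + 0 = -2)
F(s) = -3 + (1 + s)*(6 + s) (F(s) = -3 + (s + 6)*(s + 1) = -3 + (6 + s)*(1 + s) = -3 + (1 + s)*(6 + s))
f(x, K) = -7 (f(x, K) = 3 + (-2)² + 7*(-2) = 3 + 4 - 14 = -7)
(f(-1, 1)*45)*(-30) = -7*45*(-30) = -315*(-30) = 9450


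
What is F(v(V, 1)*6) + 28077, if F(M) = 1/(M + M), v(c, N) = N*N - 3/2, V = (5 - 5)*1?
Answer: 168461/6 ≈ 28077.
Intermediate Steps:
V = 0 (V = 0*1 = 0)
v(c, N) = -3/2 + N**2 (v(c, N) = N**2 - 3*1/2 = N**2 - 3/2 = -3/2 + N**2)
F(M) = 1/(2*M)
F(v(V, 1)*6) + 28077 = 1/(2*(((-3/2 + 1**2)*6))) + 28077 = 1/(2*(((-3/2 + 1)*6))) + 28077 = 1/(2*((-1/2*6))) + 28077 = (1/2)/(-3) + 28077 = (1/2)*(-1/3) + 28077 = -1/6 + 28077 = 168461/6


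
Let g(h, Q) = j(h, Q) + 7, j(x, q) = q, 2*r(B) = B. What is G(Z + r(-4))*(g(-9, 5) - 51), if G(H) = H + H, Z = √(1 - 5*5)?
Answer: 156 - 156*I*√6 ≈ 156.0 - 382.12*I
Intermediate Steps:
r(B) = B/2
Z = 2*I*√6 (Z = √(1 - 25) = √(-24) = 2*I*√6 ≈ 4.899*I)
G(H) = 2*H
g(h, Q) = 7 + Q (g(h, Q) = Q + 7 = 7 + Q)
G(Z + r(-4))*(g(-9, 5) - 51) = (2*(2*I*√6 + (½)*(-4)))*((7 + 5) - 51) = (2*(2*I*√6 - 2))*(12 - 51) = (2*(-2 + 2*I*√6))*(-39) = (-4 + 4*I*√6)*(-39) = 156 - 156*I*√6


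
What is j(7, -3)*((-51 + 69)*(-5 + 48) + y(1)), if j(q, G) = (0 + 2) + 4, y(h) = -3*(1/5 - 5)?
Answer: 23652/5 ≈ 4730.4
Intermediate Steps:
y(h) = 72/5 (y(h) = -3*(1/5 - 5) = -3*(-24/5) = 72/5)
j(q, G) = 6 (j(q, G) = 2 + 4 = 6)
j(7, -3)*((-51 + 69)*(-5 + 48) + y(1)) = 6*((-51 + 69)*(-5 + 48) + 72/5) = 6*(18*43 + 72/5) = 6*(774 + 72/5) = 6*(3942/5) = 23652/5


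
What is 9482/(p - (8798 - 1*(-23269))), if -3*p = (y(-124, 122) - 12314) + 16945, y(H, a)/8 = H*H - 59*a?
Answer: -14223/83128 ≈ -0.17110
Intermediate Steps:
y(H, a) = -472*a + 8*H² (y(H, a) = 8*(H*H - 59*a) = 8*(H² - 59*a) = -472*a + 8*H²)
p = -70055/3 (p = -(((-472*122 + 8*(-124)²) - 12314) + 16945)/3 = -(((-57584 + 8*15376) - 12314) + 16945)/3 = -(((-57584 + 123008) - 12314) + 16945)/3 = -((65424 - 12314) + 16945)/3 = -(53110 + 16945)/3 = -⅓*70055 = -70055/3 ≈ -23352.)
9482/(p - (8798 - 1*(-23269))) = 9482/(-70055/3 - (8798 - 1*(-23269))) = 9482/(-70055/3 - (8798 + 23269)) = 9482/(-70055/3 - 1*32067) = 9482/(-70055/3 - 32067) = 9482/(-166256/3) = 9482*(-3/166256) = -14223/83128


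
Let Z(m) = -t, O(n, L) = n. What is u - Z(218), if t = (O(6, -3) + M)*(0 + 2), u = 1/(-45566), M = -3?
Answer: 273395/45566 ≈ 6.0000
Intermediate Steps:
u = -1/45566 ≈ -2.1946e-5
t = 6 (t = (6 - 3)*(0 + 2) = 3*2 = 6)
Z(m) = -6 (Z(m) = -1*6 = -6)
u - Z(218) = -1/45566 - 1*(-6) = -1/45566 + 6 = 273395/45566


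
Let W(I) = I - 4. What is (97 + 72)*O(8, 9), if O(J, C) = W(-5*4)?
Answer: -4056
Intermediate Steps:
W(I) = -4 + I
O(J, C) = -24 (O(J, C) = -4 - 5*4 = -4 - 20 = -24)
(97 + 72)*O(8, 9) = (97 + 72)*(-24) = 169*(-24) = -4056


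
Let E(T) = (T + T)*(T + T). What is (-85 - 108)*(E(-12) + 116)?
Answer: -133556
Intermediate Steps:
E(T) = 4*T² (E(T) = (2*T)*(2*T) = 4*T²)
(-85 - 108)*(E(-12) + 116) = (-85 - 108)*(4*(-12)² + 116) = -193*(4*144 + 116) = -193*(576 + 116) = -193*692 = -133556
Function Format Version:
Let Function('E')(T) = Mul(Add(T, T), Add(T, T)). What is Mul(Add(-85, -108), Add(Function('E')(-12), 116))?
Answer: -133556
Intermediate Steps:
Function('E')(T) = Mul(4, Pow(T, 2)) (Function('E')(T) = Mul(Mul(2, T), Mul(2, T)) = Mul(4, Pow(T, 2)))
Mul(Add(-85, -108), Add(Function('E')(-12), 116)) = Mul(Add(-85, -108), Add(Mul(4, Pow(-12, 2)), 116)) = Mul(-193, Add(Mul(4, 144), 116)) = Mul(-193, Add(576, 116)) = Mul(-193, 692) = -133556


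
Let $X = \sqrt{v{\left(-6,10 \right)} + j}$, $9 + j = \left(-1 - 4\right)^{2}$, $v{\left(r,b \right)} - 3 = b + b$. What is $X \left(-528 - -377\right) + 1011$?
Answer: $1011 - 151 \sqrt{39} \approx 68.005$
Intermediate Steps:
$v{\left(r,b \right)} = 3 + 2 b$ ($v{\left(r,b \right)} = 3 + \left(b + b\right) = 3 + 2 b$)
$j = 16$ ($j = -9 + \left(-1 - 4\right)^{2} = -9 + \left(-5\right)^{2} = -9 + 25 = 16$)
$X = \sqrt{39}$ ($X = \sqrt{\left(3 + 2 \cdot 10\right) + 16} = \sqrt{\left(3 + 20\right) + 16} = \sqrt{23 + 16} = \sqrt{39} \approx 6.245$)
$X \left(-528 - -377\right) + 1011 = \sqrt{39} \left(-528 - -377\right) + 1011 = \sqrt{39} \left(-528 + 377\right) + 1011 = \sqrt{39} \left(-151\right) + 1011 = - 151 \sqrt{39} + 1011 = 1011 - 151 \sqrt{39}$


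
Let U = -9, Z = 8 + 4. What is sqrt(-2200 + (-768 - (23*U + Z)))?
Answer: I*sqrt(2773) ≈ 52.659*I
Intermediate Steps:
Z = 12
sqrt(-2200 + (-768 - (23*U + Z))) = sqrt(-2200 + (-768 - (23*(-9) + 12))) = sqrt(-2200 + (-768 - (-207 + 12))) = sqrt(-2200 + (-768 - 1*(-195))) = sqrt(-2200 + (-768 + 195)) = sqrt(-2200 - 573) = sqrt(-2773) = I*sqrt(2773)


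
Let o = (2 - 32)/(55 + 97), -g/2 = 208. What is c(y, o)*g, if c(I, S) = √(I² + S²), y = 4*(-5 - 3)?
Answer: -104*√5914849/19 ≈ -13312.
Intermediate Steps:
g = -416 (g = -2*208 = -416)
o = -15/76 (o = -30/152 = -30*1/152 = -15/76 ≈ -0.19737)
y = -32 (y = 4*(-8) = -32)
c(y, o)*g = √((-32)² + (-15/76)²)*(-416) = √(1024 + 225/5776)*(-416) = √(5914849/5776)*(-416) = (√5914849/76)*(-416) = -104*√5914849/19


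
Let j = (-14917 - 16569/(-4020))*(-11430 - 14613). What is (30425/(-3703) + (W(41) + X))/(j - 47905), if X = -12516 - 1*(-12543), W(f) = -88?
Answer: -343452720/1926892225906753 ≈ -1.7824e-7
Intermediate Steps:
X = 27 (X = -12516 + 12543 = 27)
j = 520423962051/1340 (j = (-14917 - 16569*(-1/4020))*(-26043) = (-14917 + 5523/1340)*(-26043) = -19983257/1340*(-26043) = 520423962051/1340 ≈ 3.8838e+8)
(30425/(-3703) + (W(41) + X))/(j - 47905) = (30425/(-3703) + (-88 + 27))/(520423962051/1340 - 47905) = (30425*(-1/3703) - 61)/(520359769351/1340) = (-30425/3703 - 61)*(1340/520359769351) = -256308/3703*1340/520359769351 = -343452720/1926892225906753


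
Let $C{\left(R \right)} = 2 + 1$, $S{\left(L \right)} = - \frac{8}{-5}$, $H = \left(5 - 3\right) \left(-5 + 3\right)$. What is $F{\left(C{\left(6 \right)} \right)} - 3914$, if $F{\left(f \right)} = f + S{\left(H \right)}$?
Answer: $- \frac{19547}{5} \approx -3909.4$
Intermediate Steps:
$H = -4$ ($H = 2 \left(-2\right) = -4$)
$S{\left(L \right)} = \frac{8}{5}$ ($S{\left(L \right)} = \left(-8\right) \left(- \frac{1}{5}\right) = \frac{8}{5}$)
$C{\left(R \right)} = 3$
$F{\left(f \right)} = \frac{8}{5} + f$ ($F{\left(f \right)} = f + \frac{8}{5} = \frac{8}{5} + f$)
$F{\left(C{\left(6 \right)} \right)} - 3914 = \left(\frac{8}{5} + 3\right) - 3914 = \frac{23}{5} - 3914 = - \frac{19547}{5}$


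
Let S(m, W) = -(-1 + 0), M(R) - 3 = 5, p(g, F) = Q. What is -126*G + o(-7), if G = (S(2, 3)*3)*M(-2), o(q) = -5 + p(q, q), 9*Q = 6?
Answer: -9085/3 ≈ -3028.3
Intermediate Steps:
Q = ⅔ (Q = (⅑)*6 = ⅔ ≈ 0.66667)
p(g, F) = ⅔
M(R) = 8 (M(R) = 3 + 5 = 8)
S(m, W) = 1 (S(m, W) = -1*(-1) = 1)
o(q) = -13/3 (o(q) = -5 + ⅔ = -13/3)
G = 24 (G = (1*3)*8 = 3*8 = 24)
-126*G + o(-7) = -126*24 - 13/3 = -3024 - 13/3 = -9085/3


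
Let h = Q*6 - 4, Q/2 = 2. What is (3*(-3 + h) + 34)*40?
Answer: 3400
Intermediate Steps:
Q = 4 (Q = 2*2 = 4)
h = 20 (h = 4*6 - 4 = 24 - 4 = 20)
(3*(-3 + h) + 34)*40 = (3*(-3 + 20) + 34)*40 = (3*17 + 34)*40 = (51 + 34)*40 = 85*40 = 3400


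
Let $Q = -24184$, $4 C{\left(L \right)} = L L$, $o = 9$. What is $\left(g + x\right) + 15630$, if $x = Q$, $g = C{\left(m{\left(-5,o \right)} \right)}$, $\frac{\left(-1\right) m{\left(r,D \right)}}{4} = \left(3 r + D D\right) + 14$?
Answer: $17046$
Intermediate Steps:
$m{\left(r,D \right)} = -56 - 12 r - 4 D^{2}$ ($m{\left(r,D \right)} = - 4 \left(\left(3 r + D D\right) + 14\right) = - 4 \left(\left(3 r + D^{2}\right) + 14\right) = - 4 \left(\left(D^{2} + 3 r\right) + 14\right) = - 4 \left(14 + D^{2} + 3 r\right) = -56 - 12 r - 4 D^{2}$)
$C{\left(L \right)} = \frac{L^{2}}{4}$ ($C{\left(L \right)} = \frac{L L}{4} = \frac{L^{2}}{4}$)
$g = 25600$ ($g = \frac{\left(-56 - -60 - 4 \cdot 9^{2}\right)^{2}}{4} = \frac{\left(-56 + 60 - 324\right)^{2}}{4} = \frac{\left(-320\right)^{2}}{4} = \frac{1}{4} \cdot 102400 = 25600$)
$x = -24184$
$\left(g + x\right) + 15630 = \left(25600 - 24184\right) + 15630 = 1416 + 15630 = 17046$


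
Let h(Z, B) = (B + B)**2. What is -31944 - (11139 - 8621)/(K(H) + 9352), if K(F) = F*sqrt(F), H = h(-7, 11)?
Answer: -319441259/10000 ≈ -31944.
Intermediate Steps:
h(Z, B) = 4*B**2 (h(Z, B) = (2*B)**2 = 4*B**2)
H = 484 (H = 4*11**2 = 4*121 = 484)
K(F) = F**(3/2)
-31944 - (11139 - 8621)/(K(H) + 9352) = -31944 - (11139 - 8621)/(484**(3/2) + 9352) = -31944 - 2518/(10648 + 9352) = -31944 - 2518/20000 = -31944 - 1*1259/10000 = -31944 - 1259/10000 = -319441259/10000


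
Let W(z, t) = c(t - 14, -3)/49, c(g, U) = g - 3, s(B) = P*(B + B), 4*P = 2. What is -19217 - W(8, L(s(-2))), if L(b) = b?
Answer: -941614/49 ≈ -19217.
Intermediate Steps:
P = 1/2 (P = (1/4)*2 = 1/2 ≈ 0.50000)
s(B) = B (s(B) = (B + B)/2 = (2*B)/2 = B)
c(g, U) = -3 + g
W(z, t) = -17/49 + t/49 (W(z, t) = (-3 + (t - 14))/49 = (-3 + (-14 + t))*(1/49) = (-17 + t)*(1/49) = -17/49 + t/49)
-19217 - W(8, L(s(-2))) = -19217 - (-17/49 + (1/49)*(-2)) = -19217 - (-17/49 - 2/49) = -19217 - 1*(-19/49) = -19217 + 19/49 = -941614/49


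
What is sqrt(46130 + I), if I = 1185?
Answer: sqrt(47315) ≈ 217.52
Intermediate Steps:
sqrt(46130 + I) = sqrt(46130 + 1185) = sqrt(47315)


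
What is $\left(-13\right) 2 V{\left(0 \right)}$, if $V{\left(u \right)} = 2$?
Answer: $-52$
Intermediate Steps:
$\left(-13\right) 2 V{\left(0 \right)} = \left(-13\right) 2 \cdot 2 = \left(-26\right) 2 = -52$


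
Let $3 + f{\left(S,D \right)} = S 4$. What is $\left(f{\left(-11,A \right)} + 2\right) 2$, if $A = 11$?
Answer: $-90$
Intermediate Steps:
$f{\left(S,D \right)} = -3 + 4 S$ ($f{\left(S,D \right)} = -3 + S 4 = -3 + 4 S$)
$\left(f{\left(-11,A \right)} + 2\right) 2 = \left(\left(-3 + 4 \left(-11\right)\right) + 2\right) 2 = \left(\left(-3 - 44\right) + 2\right) 2 = \left(-47 + 2\right) 2 = \left(-45\right) 2 = -90$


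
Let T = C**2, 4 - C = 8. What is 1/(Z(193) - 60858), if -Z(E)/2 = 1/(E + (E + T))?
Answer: -201/12232459 ≈ -1.6432e-5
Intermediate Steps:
C = -4 (C = 4 - 1*8 = 4 - 8 = -4)
T = 16 (T = (-4)**2 = 16)
Z(E) = -2/(16 + 2*E) (Z(E) = -2/(E + (E + 16)) = -2/(E + (16 + E)) = -2/(16 + 2*E))
1/(Z(193) - 60858) = 1/(-1/(8 + 193) - 60858) = 1/(-1/201 - 60858) = 1/(-12232459/201) = -201/12232459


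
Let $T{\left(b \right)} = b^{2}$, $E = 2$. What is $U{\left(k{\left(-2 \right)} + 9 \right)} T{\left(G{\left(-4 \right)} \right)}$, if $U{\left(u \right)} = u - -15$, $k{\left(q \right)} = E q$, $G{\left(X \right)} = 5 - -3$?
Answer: $1280$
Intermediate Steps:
$G{\left(X \right)} = 8$ ($G{\left(X \right)} = 5 + 3 = 8$)
$k{\left(q \right)} = 2 q$
$U{\left(u \right)} = 15 + u$ ($U{\left(u \right)} = u + 15 = 15 + u$)
$U{\left(k{\left(-2 \right)} + 9 \right)} T{\left(G{\left(-4 \right)} \right)} = \left(15 + \left(2 \left(-2\right) + 9\right)\right) 8^{2} = \left(15 + \left(-4 + 9\right)\right) 64 = \left(15 + 5\right) 64 = 20 \cdot 64 = 1280$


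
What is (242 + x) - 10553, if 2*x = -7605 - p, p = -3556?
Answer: -24671/2 ≈ -12336.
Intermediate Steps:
x = -4049/2 (x = (-7605 - 1*(-3556))/2 = (-7605 + 3556)/2 = (½)*(-4049) = -4049/2 ≈ -2024.5)
(242 + x) - 10553 = (242 - 4049/2) - 10553 = -3565/2 - 10553 = -24671/2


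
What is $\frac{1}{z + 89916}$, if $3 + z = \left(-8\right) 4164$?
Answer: $\frac{1}{56601} \approx 1.7668 \cdot 10^{-5}$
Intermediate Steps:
$z = -33315$ ($z = -3 - 33312 = -33315$)
$\frac{1}{z + 89916} = \frac{1}{-33315 + 89916} = \frac{1}{56601}$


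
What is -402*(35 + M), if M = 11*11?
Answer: -62712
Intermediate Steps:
M = 121
-402*(35 + M) = -402*(35 + 121) = -402*156 = -62712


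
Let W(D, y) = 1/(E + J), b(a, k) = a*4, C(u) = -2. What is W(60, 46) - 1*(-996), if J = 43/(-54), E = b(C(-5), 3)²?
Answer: 3399402/3413 ≈ 996.02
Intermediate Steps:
b(a, k) = 4*a
E = 64 (E = (4*(-2))² = (-8)² = 64)
J = -43/54 (J = 43*(-1/54) = -43/54 ≈ -0.79630)
W(D, y) = 54/3413 (W(D, y) = 1/(64 - 43/54) = 1/(3413/54) = 54/3413)
W(60, 46) - 1*(-996) = 54/3413 - 1*(-996) = 54/3413 + 996 = 3399402/3413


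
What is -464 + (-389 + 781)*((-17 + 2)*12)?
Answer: -71024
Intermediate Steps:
-464 + (-389 + 781)*((-17 + 2)*12) = -464 + 392*(-15*12) = -464 + 392*(-180) = -464 - 70560 = -71024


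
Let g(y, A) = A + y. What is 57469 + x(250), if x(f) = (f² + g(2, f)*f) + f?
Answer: 183219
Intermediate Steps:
x(f) = f + f² + f*(2 + f) (x(f) = (f² + (f + 2)*f) + f = (f² + (2 + f)*f) + f = (f² + f*(2 + f)) + f = f + f² + f*(2 + f))
57469 + x(250) = 57469 + 250*(3 + 2*250) = 57469 + 250*(3 + 500) = 57469 + 250*503 = 57469 + 125750 = 183219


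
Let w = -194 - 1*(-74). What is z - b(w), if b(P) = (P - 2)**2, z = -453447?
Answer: -468331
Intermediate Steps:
w = -120 (w = -194 + 74 = -120)
b(P) = (-2 + P)**2
z - b(w) = -453447 - (-2 - 120)**2 = -453447 - 1*(-122)**2 = -453447 - 1*14884 = -453447 - 14884 = -468331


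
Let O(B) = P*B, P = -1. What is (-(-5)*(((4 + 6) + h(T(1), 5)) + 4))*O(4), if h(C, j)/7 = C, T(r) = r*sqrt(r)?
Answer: -420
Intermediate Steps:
T(r) = r**(3/2)
h(C, j) = 7*C
O(B) = -B
(-(-5)*(((4 + 6) + h(T(1), 5)) + 4))*O(4) = (-(-5)*(((4 + 6) + 7*1**(3/2)) + 4))*(-1*4) = -(-5)*((10 + 7*1) + 4)*(-4) = -(-5)*((10 + 7) + 4)*(-4) = -(-5)*(17 + 4)*(-4) = -(-5)*21*(-4) = -5*(-21)*(-4) = 105*(-4) = -420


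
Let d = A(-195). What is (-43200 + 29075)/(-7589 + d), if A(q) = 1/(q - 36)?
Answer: 652575/350612 ≈ 1.8612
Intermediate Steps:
A(q) = 1/(-36 + q)
d = -1/231 (d = 1/(-36 - 195) = 1/(-231) = -1/231 ≈ -0.0043290)
(-43200 + 29075)/(-7589 + d) = (-43200 + 29075)/(-7589 - 1/231) = -14125/(-1753060/231) = -14125*(-231/1753060) = 652575/350612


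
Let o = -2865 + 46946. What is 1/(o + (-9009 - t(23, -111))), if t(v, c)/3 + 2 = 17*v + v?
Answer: 1/33836 ≈ 2.9554e-5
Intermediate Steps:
t(v, c) = -6 + 54*v (t(v, c) = -6 + 3*(17*v + v) = -6 + 3*(18*v) = -6 + 54*v)
o = 44081
1/(o + (-9009 - t(23, -111))) = 1/(44081 + (-9009 - (-6 + 54*23))) = 1/(44081 + (-9009 - (-6 + 1242))) = 1/(44081 + (-9009 - 1*1236)) = 1/(44081 + (-9009 - 1236)) = 1/(44081 - 10245) = 1/33836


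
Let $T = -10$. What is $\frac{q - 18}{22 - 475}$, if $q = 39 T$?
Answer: $\frac{136}{151} \approx 0.90066$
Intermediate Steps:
$q = -390$ ($q = 39 \left(-10\right) = -390$)
$\frac{q - 18}{22 - 475} = \frac{-390 - 18}{22 - 475} = - \frac{408}{-453} = \left(-408\right) \left(- \frac{1}{453}\right) = \frac{136}{151}$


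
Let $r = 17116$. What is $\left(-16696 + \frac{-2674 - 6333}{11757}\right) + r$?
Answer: $\frac{4928933}{11757} \approx 419.23$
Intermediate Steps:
$\left(-16696 + \frac{-2674 - 6333}{11757}\right) + r = \left(-16696 + \frac{-2674 - 6333}{11757}\right) + 17116 = \left(-16696 - \frac{9007}{11757}\right) + 17116 = - \frac{196303879}{11757} + 17116 = \frac{4928933}{11757}$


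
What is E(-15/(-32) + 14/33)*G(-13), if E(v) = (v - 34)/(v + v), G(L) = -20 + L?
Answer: 1153713/1886 ≈ 611.72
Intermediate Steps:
E(v) = (-34 + v)/(2*v) (E(v) = (-34 + v)/((2*v)) = (-34 + v)*(1/(2*v)) = (-34 + v)/(2*v))
E(-15/(-32) + 14/33)*G(-13) = ((-34 + (-15/(-32) + 14/33))/(2*(-15/(-32) + 14/33)))*(-20 - 13) = ((-34 + (-15*(-1/32) + 14*(1/33)))/(2*(-15*(-1/32) + 14*(1/33))))*(-33) = ((-34 + (15/32 + 14/33))/(2*(15/32 + 14/33)))*(-33) = ((-34 + 943/1056)/(2*(943/1056)))*(-33) = ((½)*(1056/943)*(-34961/1056))*(-33) = -34961/1886*(-33) = 1153713/1886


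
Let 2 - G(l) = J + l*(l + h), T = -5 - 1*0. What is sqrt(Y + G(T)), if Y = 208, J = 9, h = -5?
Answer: sqrt(151) ≈ 12.288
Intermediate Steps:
T = -5 (T = -5 + 0 = -5)
G(l) = -7 - l*(-5 + l) (G(l) = 2 - (9 + l*(l - 5)) = 2 - (9 + l*(-5 + l)) = 2 + (-9 - l*(-5 + l)) = -7 - l*(-5 + l))
sqrt(Y + G(T)) = sqrt(208 + (-7 - 1*(-5)**2 + 5*(-5))) = sqrt(208 + (-7 - 1*25 - 25)) = sqrt(208 + (-7 - 25 - 25)) = sqrt(208 - 57) = sqrt(151)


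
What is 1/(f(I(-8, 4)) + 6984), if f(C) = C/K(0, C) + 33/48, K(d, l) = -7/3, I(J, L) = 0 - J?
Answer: 112/781901 ≈ 0.00014324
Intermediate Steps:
I(J, L) = -J
K(d, l) = -7/3 (K(d, l) = -7*⅓ = -7/3)
f(C) = 11/16 - 3*C/7 (f(C) = C/(-7/3) + 33/48 = C*(-3/7) + 33*(1/48) = -3*C/7 + 11/16 = 11/16 - 3*C/7)
1/(f(I(-8, 4)) + 6984) = 1/((11/16 - (-3)*(-8)/7) + 6984) = 1/((11/16 - 3/7*8) + 6984) = 1/((11/16 - 24/7) + 6984) = 1/(-307/112 + 6984) = 1/(781901/112) = 112/781901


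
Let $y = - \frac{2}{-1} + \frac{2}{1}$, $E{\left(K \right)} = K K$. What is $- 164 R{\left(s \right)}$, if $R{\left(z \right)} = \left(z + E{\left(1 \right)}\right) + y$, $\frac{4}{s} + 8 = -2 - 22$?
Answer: $- \frac{1599}{2} \approx -799.5$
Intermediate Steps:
$s = - \frac{1}{8}$ ($s = \frac{4}{-8 - 24} = \frac{4}{-32} = 4 \left(- \frac{1}{32}\right) = - \frac{1}{8} \approx -0.125$)
$E{\left(K \right)} = K^{2}$
$y = 4$ ($y = \left(-2\right) \left(-1\right) + 2 \cdot 1 = 2 + 2 = 4$)
$R{\left(z \right)} = 5 + z$ ($R{\left(z \right)} = \left(z + 1^{2}\right) + 4 = \left(z + 1\right) + 4 = \left(1 + z\right) + 4 = 5 + z$)
$- 164 R{\left(s \right)} = - 164 \left(5 - \frac{1}{8}\right) = \left(-164\right) \frac{39}{8} = - \frac{1599}{2}$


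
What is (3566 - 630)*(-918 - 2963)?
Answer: -11394616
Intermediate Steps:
(3566 - 630)*(-918 - 2963) = 2936*(-3881) = -11394616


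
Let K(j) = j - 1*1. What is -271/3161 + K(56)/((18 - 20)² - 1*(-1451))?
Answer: -44090/919851 ≈ -0.047932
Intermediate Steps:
K(j) = -1 + j (K(j) = j - 1 = -1 + j)
-271/3161 + K(56)/((18 - 20)² - 1*(-1451)) = -271/3161 + (-1 + 56)/((18 - 20)² - 1*(-1451)) = -271*1/3161 + 55/((-2)² + 1451) = -271/3161 + 55/(4 + 1451) = -271/3161 + 55/1455 = -271/3161 + 55*(1/1455) = -271/3161 + 11/291 = -44090/919851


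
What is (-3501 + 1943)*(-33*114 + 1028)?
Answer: 4259572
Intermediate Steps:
(-3501 + 1943)*(-33*114 + 1028) = -1558*(-3762 + 1028) = -1558*(-2734) = 4259572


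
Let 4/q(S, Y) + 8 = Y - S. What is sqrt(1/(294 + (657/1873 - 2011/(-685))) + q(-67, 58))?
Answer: sqrt(8309350453617235438)/14875384602 ≈ 0.19378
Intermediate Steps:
q(S, Y) = 4/(-8 + Y - S) (q(S, Y) = 4/(-8 + (Y - S)) = 4/(-8 + Y - S))
sqrt(1/(294 + (657/1873 - 2011/(-685))) + q(-67, 58)) = sqrt(1/(294 + (657/1873 - 2011/(-685))) - 4/(8 - 67 - 1*58)) = sqrt(1/(294 + (657*(1/1873) - 2011*(-1/685))) - 4/(8 - 67 - 58)) = sqrt(1/(294 + (657/1873 + 2011/685)) - 4/(-117)) = sqrt(1/(294 + 4216648/1283005) - 4*(-1/117)) = sqrt(1/(381420118/1283005) + 4/117) = sqrt(1283005/381420118 + 4/117) = sqrt(1675792057/44626153806) = sqrt(8309350453617235438)/14875384602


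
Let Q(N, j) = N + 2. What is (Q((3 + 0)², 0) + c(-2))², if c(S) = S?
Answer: 81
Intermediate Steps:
Q(N, j) = 2 + N
(Q((3 + 0)², 0) + c(-2))² = ((2 + (3 + 0)²) - 2)² = ((2 + 3²) - 2)² = ((2 + 9) - 2)² = (11 - 2)² = 9² = 81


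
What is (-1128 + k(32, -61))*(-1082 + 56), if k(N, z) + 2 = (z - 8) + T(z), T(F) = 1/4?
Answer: 2459835/2 ≈ 1.2299e+6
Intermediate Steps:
T(F) = ¼ (T(F) = 1*(¼) = ¼)
k(N, z) = -39/4 + z (k(N, z) = -2 + ((z - 8) + ¼) = -2 + ((-8 + z) + ¼) = -2 + (-31/4 + z) = -39/4 + z)
(-1128 + k(32, -61))*(-1082 + 56) = (-1128 + (-39/4 - 61))*(-1082 + 56) = (-1128 - 283/4)*(-1026) = -4795/4*(-1026) = 2459835/2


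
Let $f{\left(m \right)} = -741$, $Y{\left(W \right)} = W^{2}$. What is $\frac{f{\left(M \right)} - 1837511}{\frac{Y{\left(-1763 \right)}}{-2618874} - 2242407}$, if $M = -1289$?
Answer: $\frac{4814150368248}{5872584497887} \approx 0.81977$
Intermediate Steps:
$\frac{f{\left(M \right)} - 1837511}{\frac{Y{\left(-1763 \right)}}{-2618874} - 2242407} = \frac{-741 - 1837511}{\frac{\left(-1763\right)^{2}}{-2618874} - 2242407} = - \frac{1838252}{3108169 \left(- \frac{1}{2618874}\right) - 2242407} = - \frac{1838252}{- \frac{3108169}{2618874} - 2242407} = - \frac{1838252}{- \frac{5872584497887}{2618874}} = \left(-1838252\right) \left(- \frac{2618874}{5872584497887}\right) = \frac{4814150368248}{5872584497887}$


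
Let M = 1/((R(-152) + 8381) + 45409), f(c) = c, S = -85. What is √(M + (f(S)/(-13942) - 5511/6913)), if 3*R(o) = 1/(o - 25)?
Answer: I*√5995078941265058353379387498018/2752882566183494 ≈ 0.88943*I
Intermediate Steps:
R(o) = 1/(3*(-25 + o)) (R(o) = 1/(3*(o - 25)) = 1/(3*(-25 + o)))
M = 531/28562489 (M = 1/((1/(3*(-25 - 152)) + 8381) + 45409) = 1/(((⅓)/(-177) + 8381) + 45409) = 1/(((⅓)*(-1/177) + 8381) + 45409) = 1/((-1/531 + 8381) + 45409) = 1/(4450310/531 + 45409) = 1/(28562489/531) = 531/28562489 ≈ 1.8591e-5)
√(M + (f(S)/(-13942) - 5511/6913)) = √(531/28562489 + (-85/(-13942) - 5511/6913)) = √(531/28562489 + (-85*(-1/13942) - 5511*1/6913)) = √(531/28562489 + (85/13942 - 5511/6913)) = √(531/28562489 - 76246757/96381046) = √(-2177745979762747/2752882566183494) = I*√5995078941265058353379387498018/2752882566183494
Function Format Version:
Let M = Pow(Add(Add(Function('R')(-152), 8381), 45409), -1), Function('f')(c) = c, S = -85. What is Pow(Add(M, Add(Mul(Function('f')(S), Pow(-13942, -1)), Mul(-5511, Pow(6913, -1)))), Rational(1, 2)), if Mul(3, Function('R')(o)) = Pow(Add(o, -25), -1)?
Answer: Mul(Rational(1, 2752882566183494), I, Pow(5995078941265058353379387498018, Rational(1, 2))) ≈ Mul(0.88943, I)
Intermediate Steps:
Function('R')(o) = Mul(Rational(1, 3), Pow(Add(-25, o), -1)) (Function('R')(o) = Mul(Rational(1, 3), Pow(Add(o, -25), -1)) = Mul(Rational(1, 3), Pow(Add(-25, o), -1)))
M = Rational(531, 28562489) (M = Pow(Add(Add(Mul(Rational(1, 3), Pow(Add(-25, -152), -1)), 8381), 45409), -1) = Pow(Add(Add(Mul(Rational(1, 3), Pow(-177, -1)), 8381), 45409), -1) = Pow(Add(Add(Mul(Rational(1, 3), Rational(-1, 177)), 8381), 45409), -1) = Pow(Add(Add(Rational(-1, 531), 8381), 45409), -1) = Pow(Add(Rational(4450310, 531), 45409), -1) = Pow(Rational(28562489, 531), -1) = Rational(531, 28562489) ≈ 1.8591e-5)
Pow(Add(M, Add(Mul(Function('f')(S), Pow(-13942, -1)), Mul(-5511, Pow(6913, -1)))), Rational(1, 2)) = Pow(Add(Rational(531, 28562489), Add(Mul(-85, Pow(-13942, -1)), Mul(-5511, Pow(6913, -1)))), Rational(1, 2)) = Pow(Add(Rational(531, 28562489), Add(Mul(-85, Rational(-1, 13942)), Mul(-5511, Rational(1, 6913)))), Rational(1, 2)) = Pow(Add(Rational(531, 28562489), Add(Rational(85, 13942), Rational(-5511, 6913))), Rational(1, 2)) = Pow(Add(Rational(531, 28562489), Rational(-76246757, 96381046)), Rational(1, 2)) = Pow(Rational(-2177745979762747, 2752882566183494), Rational(1, 2)) = Mul(Rational(1, 2752882566183494), I, Pow(5995078941265058353379387498018, Rational(1, 2)))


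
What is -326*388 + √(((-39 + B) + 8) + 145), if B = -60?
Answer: -126488 + 3*√6 ≈ -1.2648e+5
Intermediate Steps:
-326*388 + √(((-39 + B) + 8) + 145) = -326*388 + √(((-39 - 60) + 8) + 145) = -126488 + √((-99 + 8) + 145) = -126488 + √(-91 + 145) = -126488 + √54 = -126488 + 3*√6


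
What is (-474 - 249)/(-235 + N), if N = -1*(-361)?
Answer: -241/42 ≈ -5.7381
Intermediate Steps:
N = 361
(-474 - 249)/(-235 + N) = (-474 - 249)/(-235 + 361) = -723/126 = -723*1/126 = -241/42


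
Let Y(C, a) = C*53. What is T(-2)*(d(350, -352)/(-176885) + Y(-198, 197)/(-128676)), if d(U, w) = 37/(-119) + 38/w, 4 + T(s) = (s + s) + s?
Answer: -3239836243159/3972527763512 ≈ -0.81556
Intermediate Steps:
Y(C, a) = 53*C
T(s) = -4 + 3*s (T(s) = -4 + ((s + s) + s) = -4 + (2*s + s) = -4 + 3*s)
d(U, w) = -37/119 + 38/w (d(U, w) = 37*(-1/119) + 38/w = -37/119 + 38/w)
T(-2)*(d(350, -352)/(-176885) + Y(-198, 197)/(-128676)) = (-4 + 3*(-2))*((-37/119 + 38/(-352))/(-176885) + (53*(-198))/(-128676)) = (-4 - 6)*((-37/119 + 38*(-1/352))*(-1/176885) - 10494*(-1/128676)) = -10*((-37/119 - 19/176)*(-1/176885) + 1749/21446) = -10*(-8773/20944*(-1/176885) + 1749/21446) = -10*(8773/3704679440 + 1749/21446) = -10*3239836243159/39725277635120 = -3239836243159/3972527763512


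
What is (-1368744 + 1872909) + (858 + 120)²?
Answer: 1460649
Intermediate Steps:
(-1368744 + 1872909) + (858 + 120)² = 504165 + 978² = 504165 + 956484 = 1460649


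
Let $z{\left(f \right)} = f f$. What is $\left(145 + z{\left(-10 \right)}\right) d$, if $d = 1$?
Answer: $245$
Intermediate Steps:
$z{\left(f \right)} = f^{2}$
$\left(145 + z{\left(-10 \right)}\right) d = \left(145 + \left(-10\right)^{2}\right) 1 = \left(145 + 100\right) 1 = 245 \cdot 1 = 245$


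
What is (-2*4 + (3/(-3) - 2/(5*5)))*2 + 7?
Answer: -279/25 ≈ -11.160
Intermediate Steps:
(-2*4 + (3/(-3) - 2/(5*5)))*2 + 7 = (-8 + (3*(-1/3) - 2/25))*2 + 7 = (-8 + (-1 - 2*1/25))*2 + 7 = (-8 + (-1 - 2/25))*2 + 7 = (-8 - 27/25)*2 + 7 = -227/25*2 + 7 = -454/25 + 7 = -279/25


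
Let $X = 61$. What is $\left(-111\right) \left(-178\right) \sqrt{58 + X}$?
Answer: $19758 \sqrt{119} \approx 2.1553 \cdot 10^{5}$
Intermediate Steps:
$\left(-111\right) \left(-178\right) \sqrt{58 + X} = \left(-111\right) \left(-178\right) \sqrt{58 + 61} = 19758 \sqrt{119}$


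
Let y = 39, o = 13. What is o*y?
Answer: 507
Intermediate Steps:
o*y = 13*39 = 507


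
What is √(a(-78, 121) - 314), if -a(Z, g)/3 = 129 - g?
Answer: 13*I*√2 ≈ 18.385*I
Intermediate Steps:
a(Z, g) = -387 + 3*g (a(Z, g) = -3*(129 - g) = -387 + 3*g)
√(a(-78, 121) - 314) = √((-387 + 3*121) - 314) = √((-387 + 363) - 314) = √(-24 - 314) = √(-338) = 13*I*√2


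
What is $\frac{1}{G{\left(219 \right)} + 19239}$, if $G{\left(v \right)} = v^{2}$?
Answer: $\frac{1}{67200} \approx 1.4881 \cdot 10^{-5}$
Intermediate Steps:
$\frac{1}{G{\left(219 \right)} + 19239} = \frac{1}{219^{2} + 19239} = \frac{1}{47961 + 19239} = \frac{1}{67200}$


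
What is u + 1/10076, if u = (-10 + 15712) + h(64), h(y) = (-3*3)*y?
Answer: 152409577/10076 ≈ 15126.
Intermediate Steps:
h(y) = -9*y
u = 15126 (u = (-10 + 15712) - 9*64 = 15702 - 576 = 15126)
u + 1/10076 = 15126 + 1/10076 = 152409577/10076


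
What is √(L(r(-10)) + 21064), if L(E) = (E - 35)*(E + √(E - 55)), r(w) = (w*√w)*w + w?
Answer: √(-78486 - 5500*I*√10 - 45*√5*√(-13 + 20*I*√10) + 500*I*√2*√(-13 + 20*I*√10)) ≈ 24.889 - 289.86*I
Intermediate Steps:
r(w) = w + w^(5/2) (r(w) = w^(3/2)*w + w = w^(5/2) + w = w + w^(5/2))
L(E) = (-35 + E)*(E + √(-55 + E))
√(L(r(-10)) + 21064) = √(((-10 + (-10)^(5/2))² - 35*(-10 + (-10)^(5/2)) - 35*√(-55 + (-10 + (-10)^(5/2))) + (-10 + (-10)^(5/2))*√(-55 + (-10 + (-10)^(5/2)))) + 21064) = √(((-10 + 100*I*√10)² - 35*(-10 + 100*I*√10) - 35*√(-55 + (-10 + 100*I*√10)) + (-10 + 100*I*√10)*√(-55 + (-10 + 100*I*√10))) + 21064) = √(((-10 + 100*I*√10)² + (350 - 3500*I*√10) - 35*√(-65 + 100*I*√10) + (-10 + 100*I*√10)*√(-65 + 100*I*√10)) + 21064) = √(((-10 + 100*I*√10)² + (350 - 3500*I*√10) - 35*√(-65 + 100*I*√10) + √(-65 + 100*I*√10)*(-10 + 100*I*√10)) + 21064) = √((350 + (-10 + 100*I*√10)² - 35*√(-65 + 100*I*√10) + √(-65 + 100*I*√10)*(-10 + 100*I*√10) - 3500*I*√10) + 21064) = √(21414 + (-10 + 100*I*√10)² - 35*√(-65 + 100*I*√10) + √(-65 + 100*I*√10)*(-10 + 100*I*√10) - 3500*I*√10)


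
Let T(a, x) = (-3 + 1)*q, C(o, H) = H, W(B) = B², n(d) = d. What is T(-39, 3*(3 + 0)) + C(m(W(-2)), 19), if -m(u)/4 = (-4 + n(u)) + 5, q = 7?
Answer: 5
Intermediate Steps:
m(u) = -4 - 4*u (m(u) = -4*((-4 + u) + 5) = -4*(1 + u) = -4 - 4*u)
T(a, x) = -14 (T(a, x) = (-3 + 1)*7 = -2*7 = -14)
T(-39, 3*(3 + 0)) + C(m(W(-2)), 19) = -14 + 19 = 5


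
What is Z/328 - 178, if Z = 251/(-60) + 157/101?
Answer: -353822971/1987680 ≈ -178.01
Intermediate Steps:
Z = -15931/6060 (Z = 251*(-1/60) + 157*(1/101) = -251/60 + 157/101 = -15931/6060 ≈ -2.6289)
Z/328 - 178 = -15931/6060/328 - 178 = (1/328)*(-15931/6060) - 178 = -15931/1987680 - 178 = -353822971/1987680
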